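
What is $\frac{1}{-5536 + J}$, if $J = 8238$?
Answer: $\frac{1}{2702} \approx 0.0003701$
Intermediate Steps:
$\frac{1}{-5536 + J} = \frac{1}{-5536 + 8238} = \frac{1}{2702}$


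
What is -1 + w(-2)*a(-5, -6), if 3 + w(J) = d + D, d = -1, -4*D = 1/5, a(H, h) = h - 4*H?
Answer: -577/10 ≈ -57.700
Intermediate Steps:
D = -1/20 (D = -¼/5 = -¼*⅕ = -1/20 ≈ -0.050000)
w(J) = -81/20 (w(J) = -3 + (-1 - 1/20) = -3 - 21/20 = -81/20)
-1 + w(-2)*a(-5, -6) = -1 - 81*(-6 - 4*(-5))/20 = -1 - 81*(-6 + 20)/20 = -1 - 81/20*14 = -1 - 567/10 = -577/10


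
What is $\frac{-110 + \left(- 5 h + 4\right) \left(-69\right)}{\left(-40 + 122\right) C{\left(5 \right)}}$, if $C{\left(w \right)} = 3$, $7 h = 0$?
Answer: $- \frac{193}{123} \approx -1.5691$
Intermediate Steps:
$h = 0$ ($h = \frac{1}{7} \cdot 0 = 0$)
$\frac{-110 + \left(- 5 h + 4\right) \left(-69\right)}{\left(-40 + 122\right) C{\left(5 \right)}} = \frac{-110 + \left(\left(-5\right) 0 + 4\right) \left(-69\right)}{\left(-40 + 122\right) 3} = \frac{-110 + \left(0 + 4\right) \left(-69\right)}{82 \cdot 3} = \frac{-110 + 4 \left(-69\right)}{246} = \left(-110 - 276\right) \frac{1}{246} = \left(-386\right) \frac{1}{246} = - \frac{193}{123}$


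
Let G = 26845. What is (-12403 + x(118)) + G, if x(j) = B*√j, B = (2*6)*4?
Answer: 14442 + 48*√118 ≈ 14963.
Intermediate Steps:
B = 48 (B = 12*4 = 48)
x(j) = 48*√j
(-12403 + x(118)) + G = (-12403 + 48*√118) + 26845 = 14442 + 48*√118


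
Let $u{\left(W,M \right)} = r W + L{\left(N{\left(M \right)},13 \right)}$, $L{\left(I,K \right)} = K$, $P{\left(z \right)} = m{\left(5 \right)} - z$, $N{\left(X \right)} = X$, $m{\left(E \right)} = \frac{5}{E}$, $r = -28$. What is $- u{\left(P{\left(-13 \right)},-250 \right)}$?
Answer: $379$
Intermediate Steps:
$P{\left(z \right)} = 1 - z$ ($P{\left(z \right)} = \frac{5}{5} - z = 5 \cdot \frac{1}{5} - z = 1 - z$)
$u{\left(W,M \right)} = 13 - 28 W$ ($u{\left(W,M \right)} = - 28 W + 13 = 13 - 28 W$)
$- u{\left(P{\left(-13 \right)},-250 \right)} = - (13 - 28 \left(1 - -13\right)) = - (13 - 28 \left(1 + 13\right)) = - (13 - 392) = \left(-1\right) \left(-379\right) = 379$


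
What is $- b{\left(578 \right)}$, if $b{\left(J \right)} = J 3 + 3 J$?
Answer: $-3468$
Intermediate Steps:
$b{\left(J \right)} = 6 J$ ($b{\left(J \right)} = 3 J + 3 J = 6 J$)
$- b{\left(578 \right)} = - 6 \cdot 578 = \left(-1\right) 3468 = -3468$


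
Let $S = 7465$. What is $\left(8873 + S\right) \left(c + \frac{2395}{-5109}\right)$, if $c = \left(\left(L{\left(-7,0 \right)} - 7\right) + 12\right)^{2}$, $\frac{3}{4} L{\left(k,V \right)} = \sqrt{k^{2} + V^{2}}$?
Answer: $\frac{17109491252}{5109} \approx 3.3489 \cdot 10^{6}$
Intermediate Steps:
$L{\left(k,V \right)} = \frac{4 \sqrt{V^{2} + k^{2}}}{3}$ ($L{\left(k,V \right)} = \frac{4 \sqrt{k^{2} + V^{2}}}{3} = \frac{4 \sqrt{V^{2} + k^{2}}}{3}$)
$c = \frac{1849}{9}$ ($c = \left(\left(\frac{4 \sqrt{0^{2} + \left(-7\right)^{2}}}{3} - 7\right) + 12\right)^{2} = \left(\left(\frac{4 \sqrt{0 + 49}}{3} - 7\right) + 12\right)^{2} = \left(\left(\frac{4 \sqrt{49}}{3} - 7\right) + 12\right)^{2} = \left(\left(\frac{4}{3} \cdot 7 - 7\right) + 12\right)^{2} = \left(\left(\frac{28}{3} - 7\right) + 12\right)^{2} = \left(\frac{7}{3} + 12\right)^{2} = \left(\frac{43}{3}\right)^{2} = \frac{1849}{9} \approx 205.44$)
$\left(8873 + S\right) \left(c + \frac{2395}{-5109}\right) = \left(8873 + 7465\right) \left(\frac{1849}{9} + \frac{2395}{-5109}\right) = 16338 \left(\frac{1849}{9} + 2395 \left(- \frac{1}{5109}\right)\right) = 16338 \left(\frac{1849}{9} - \frac{2395}{5109}\right) = 16338 \cdot \frac{3141662}{15327} = \frac{17109491252}{5109}$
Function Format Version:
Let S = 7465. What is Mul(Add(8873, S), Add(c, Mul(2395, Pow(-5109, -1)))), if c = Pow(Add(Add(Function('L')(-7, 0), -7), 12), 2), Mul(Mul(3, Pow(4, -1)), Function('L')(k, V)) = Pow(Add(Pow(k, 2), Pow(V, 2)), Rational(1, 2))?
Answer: Rational(17109491252, 5109) ≈ 3.3489e+6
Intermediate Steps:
Function('L')(k, V) = Mul(Rational(4, 3), Pow(Add(Pow(V, 2), Pow(k, 2)), Rational(1, 2))) (Function('L')(k, V) = Mul(Rational(4, 3), Pow(Add(Pow(k, 2), Pow(V, 2)), Rational(1, 2))) = Mul(Rational(4, 3), Pow(Add(Pow(V, 2), Pow(k, 2)), Rational(1, 2))))
c = Rational(1849, 9) (c = Pow(Add(Add(Mul(Rational(4, 3), Pow(Add(Pow(0, 2), Pow(-7, 2)), Rational(1, 2))), -7), 12), 2) = Pow(Add(Add(Mul(Rational(4, 3), Pow(Add(0, 49), Rational(1, 2))), -7), 12), 2) = Pow(Add(Add(Mul(Rational(4, 3), Pow(49, Rational(1, 2))), -7), 12), 2) = Pow(Add(Add(Mul(Rational(4, 3), 7), -7), 12), 2) = Pow(Add(Add(Rational(28, 3), -7), 12), 2) = Pow(Add(Rational(7, 3), 12), 2) = Pow(Rational(43, 3), 2) = Rational(1849, 9) ≈ 205.44)
Mul(Add(8873, S), Add(c, Mul(2395, Pow(-5109, -1)))) = Mul(Add(8873, 7465), Add(Rational(1849, 9), Mul(2395, Pow(-5109, -1)))) = Mul(16338, Add(Rational(1849, 9), Mul(2395, Rational(-1, 5109)))) = Mul(16338, Add(Rational(1849, 9), Rational(-2395, 5109))) = Mul(16338, Rational(3141662, 15327)) = Rational(17109491252, 5109)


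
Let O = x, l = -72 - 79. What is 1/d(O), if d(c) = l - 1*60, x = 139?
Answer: -1/211 ≈ -0.0047393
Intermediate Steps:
l = -151
O = 139
d(c) = -211 (d(c) = -151 - 1*60 = -151 - 60 = -211)
1/d(O) = 1/(-211) = -1/211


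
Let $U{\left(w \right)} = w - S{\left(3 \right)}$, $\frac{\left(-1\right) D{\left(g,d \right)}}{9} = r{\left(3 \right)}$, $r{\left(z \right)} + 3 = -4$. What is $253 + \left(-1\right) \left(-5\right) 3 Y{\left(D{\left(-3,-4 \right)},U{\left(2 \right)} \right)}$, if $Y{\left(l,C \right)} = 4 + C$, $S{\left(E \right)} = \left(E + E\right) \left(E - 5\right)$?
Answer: $523$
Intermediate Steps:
$r{\left(z \right)} = -7$ ($r{\left(z \right)} = -3 - 4 = -7$)
$D{\left(g,d \right)} = 63$ ($D{\left(g,d \right)} = \left(-9\right) \left(-7\right) = 63$)
$S{\left(E \right)} = 2 E \left(-5 + E\right)$
$U{\left(w \right)} = 12 + w$ ($U{\left(w \right)} = w - 2 \cdot 3 \left(-5 + 3\right) = w - 2 \cdot 3 \left(-2\right) = w - -12 = w + 12 = 12 + w$)
$253 + \left(-1\right) \left(-5\right) 3 Y{\left(D{\left(-3,-4 \right)},U{\left(2 \right)} \right)} = 253 + \left(-1\right) \left(-5\right) 3 \left(4 + \left(12 + 2\right)\right) = 253 + 5 \cdot 3 \left(4 + 14\right) = 253 + 15 \cdot 18 = 253 + 270 = 523$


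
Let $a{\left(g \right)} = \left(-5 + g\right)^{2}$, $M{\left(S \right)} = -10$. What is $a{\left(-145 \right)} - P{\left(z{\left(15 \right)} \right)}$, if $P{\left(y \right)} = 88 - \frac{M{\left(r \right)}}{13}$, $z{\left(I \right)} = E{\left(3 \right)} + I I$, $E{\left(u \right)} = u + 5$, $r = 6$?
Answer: $\frac{291346}{13} \approx 22411.0$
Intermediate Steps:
$E{\left(u \right)} = 5 + u$
$z{\left(I \right)} = 8 + I^{2}$ ($z{\left(I \right)} = \left(5 + 3\right) + I I = 8 + I^{2}$)
$P{\left(y \right)} = \frac{1154}{13}$ ($P{\left(y \right)} = 88 - - \frac{10}{13} = 88 + \frac{10}{13} = \frac{1154}{13}$)
$a{\left(-145 \right)} - P{\left(z{\left(15 \right)} \right)} = \left(-5 - 145\right)^{2} - \frac{1154}{13} = \left(-150\right)^{2} - \frac{1154}{13} = 22500 - \frac{1154}{13} = \frac{291346}{13}$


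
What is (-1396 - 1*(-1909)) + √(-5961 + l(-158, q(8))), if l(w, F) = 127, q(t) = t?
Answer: 513 + I*√5834 ≈ 513.0 + 76.381*I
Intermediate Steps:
(-1396 - 1*(-1909)) + √(-5961 + l(-158, q(8))) = (-1396 - 1*(-1909)) + √(-5961 + 127) = (-1396 + 1909) + √(-5834) = 513 + I*√5834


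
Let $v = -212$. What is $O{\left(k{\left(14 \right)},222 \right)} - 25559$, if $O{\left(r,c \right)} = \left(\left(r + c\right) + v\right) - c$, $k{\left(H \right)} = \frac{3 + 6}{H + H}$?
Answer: $- \frac{721579}{28} \approx -25771.0$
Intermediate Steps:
$k{\left(H \right)} = \frac{9}{2 H}$
$O{\left(r,c \right)} = -212 + r$ ($O{\left(r,c \right)} = \left(\left(r + c\right) - 212\right) - c = \left(\left(c + r\right) - 212\right) - c = \left(-212 + c + r\right) - c = -212 + r$)
$O{\left(k{\left(14 \right)},222 \right)} - 25559 = \left(-212 + \frac{9}{2 \cdot 14}\right) - 25559 = \left(-212 + \frac{9}{2} \cdot \frac{1}{14}\right) - 25559 = \left(-212 + \frac{9}{28}\right) - 25559 = - \frac{5927}{28} - 25559 = - \frac{721579}{28}$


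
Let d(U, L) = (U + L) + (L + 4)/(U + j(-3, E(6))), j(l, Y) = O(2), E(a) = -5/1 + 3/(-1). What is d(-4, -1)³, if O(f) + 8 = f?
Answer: -148877/1000 ≈ -148.88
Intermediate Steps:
O(f) = -8 + f
E(a) = -8 (E(a) = -5*1 + 3*(-1) = -5 - 3 = -8)
j(l, Y) = -6 (j(l, Y) = -8 + 2 = -6)
d(U, L) = L + U + (4 + L)/(-6 + U) (d(U, L) = (U + L) + (L + 4)/(U - 6) = (L + U) + (4 + L)/(-6 + U) = L + U + (4 + L)/(-6 + U))
d(-4, -1)³ = ((4 + (-4)² - 6*(-4) - 5*(-1) - 1*(-4))/(-6 - 4))³ = ((4 + 16 + 24 + 5 + 4)/(-10))³ = (-⅒*53)³ = (-53/10)³ = -148877/1000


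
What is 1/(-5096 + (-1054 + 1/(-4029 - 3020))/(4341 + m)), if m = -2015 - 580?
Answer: -4102518/20908908277 ≈ -0.00019621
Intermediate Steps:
m = -2595
1/(-5096 + (-1054 + 1/(-4029 - 3020))/(4341 + m)) = 1/(-5096 + (-1054 + 1/(-4029 - 3020))/(4341 - 2595)) = 1/(-5096 + (-1054 + 1/(-7049))/1746) = 1/(-5096 + (-1054 - 1/7049)*(1/1746)) = 1/(-5096 - 7429647/7049*1/1746) = 1/(-5096 - 2476549/4102518) = 1/(-20908908277/4102518) = -4102518/20908908277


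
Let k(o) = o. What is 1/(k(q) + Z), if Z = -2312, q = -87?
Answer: -1/2399 ≈ -0.00041684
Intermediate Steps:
1/(k(q) + Z) = 1/(-87 - 2312) = 1/(-2399) = -1/2399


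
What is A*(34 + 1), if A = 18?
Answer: 630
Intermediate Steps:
A*(34 + 1) = 18*(34 + 1) = 18*35 = 630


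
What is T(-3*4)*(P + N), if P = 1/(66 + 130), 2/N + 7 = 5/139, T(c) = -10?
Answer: 16725/5929 ≈ 2.8209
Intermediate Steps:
N = -139/484 (N = 2/(-7 + 5/139) = 2/(-968/139) = 2*(-139/968) = -139/484 ≈ -0.28719)
P = 1/196 ≈ 0.0051020
T(-3*4)*(P + N) = -10*(1/196 - 139/484) = -10*(-3345/11858) = 16725/5929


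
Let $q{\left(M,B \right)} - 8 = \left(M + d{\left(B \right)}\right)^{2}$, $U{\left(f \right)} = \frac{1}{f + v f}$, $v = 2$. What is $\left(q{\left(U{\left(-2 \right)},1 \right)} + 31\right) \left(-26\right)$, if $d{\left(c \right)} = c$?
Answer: $- \frac{18577}{18} \approx -1032.1$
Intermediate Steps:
$U{\left(f \right)} = \frac{1}{3 f}$ ($U{\left(f \right)} = \frac{1}{f + 2 f} = \frac{1}{3 f}$)
$q{\left(M,B \right)} = 8 + \left(B + M\right)^{2}$ ($q{\left(M,B \right)} = 8 + \left(M + B\right)^{2} = 8 + \left(B + M\right)^{2}$)
$\left(q{\left(U{\left(-2 \right)},1 \right)} + 31\right) \left(-26\right) = \left(\left(8 + \left(1 + \frac{1}{3 \left(-2\right)}\right)^{2}\right) + 31\right) \left(-26\right) = \left(\left(8 + \left(1 + \frac{1}{3} \left(- \frac{1}{2}\right)\right)^{2}\right) + 31\right) \left(-26\right) = \left(\left(8 + \left(1 - \frac{1}{6}\right)^{2}\right) + 31\right) \left(-26\right) = \left(\left(8 + \left(\frac{5}{6}\right)^{2}\right) + 31\right) \left(-26\right) = \left(\left(8 + \frac{25}{36}\right) + 31\right) \left(-26\right) = \left(\frac{313}{36} + 31\right) \left(-26\right) = \frac{1429}{36} \left(-26\right) = - \frac{18577}{18}$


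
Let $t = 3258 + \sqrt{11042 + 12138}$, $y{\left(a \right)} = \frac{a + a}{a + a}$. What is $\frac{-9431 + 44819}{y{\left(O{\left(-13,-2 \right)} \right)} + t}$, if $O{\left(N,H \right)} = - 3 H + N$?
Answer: $\frac{115329492}{10597901} - \frac{70776 \sqrt{5795}}{10597901} \approx 10.374$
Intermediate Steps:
$O{\left(N,H \right)} = N - 3 H$
$y{\left(a \right)} = 1$ ($y{\left(a \right)} = \frac{2 a}{2 a} = 2 a \frac{1}{2 a} = 1$)
$t = 3258 + 2 \sqrt{5795}$ ($t = 3258 + \sqrt{23180} = 3258 + 2 \sqrt{5795} \approx 3410.3$)
$\frac{-9431 + 44819}{y{\left(O{\left(-13,-2 \right)} \right)} + t} = \frac{-9431 + 44819}{1 + \left(3258 + 2 \sqrt{5795}\right)} = \frac{35388}{3259 + 2 \sqrt{5795}}$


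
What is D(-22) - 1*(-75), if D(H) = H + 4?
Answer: 57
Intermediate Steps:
D(H) = 4 + H
D(-22) - 1*(-75) = (4 - 22) - 1*(-75) = -18 + 75 = 57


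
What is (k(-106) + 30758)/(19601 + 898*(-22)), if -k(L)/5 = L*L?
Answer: 25422/155 ≈ 164.01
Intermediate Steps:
k(L) = -5*L**2 (k(L) = -5*L*L = -5*L**2)
(k(-106) + 30758)/(19601 + 898*(-22)) = (-5*(-106)**2 + 30758)/(19601 + 898*(-22)) = (-5*11236 + 30758)/(19601 - 19756) = (-56180 + 30758)/(-155) = -25422*(-1/155) = 25422/155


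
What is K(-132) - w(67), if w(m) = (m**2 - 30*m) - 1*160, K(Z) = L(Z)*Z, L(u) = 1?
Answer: -2451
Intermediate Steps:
K(Z) = Z (K(Z) = 1*Z = Z)
w(m) = -160 + m**2 - 30*m (w(m) = (m**2 - 30*m) - 160 = -160 + m**2 - 30*m)
K(-132) - w(67) = -132 - (-160 + 67**2 - 30*67) = -132 - (-160 + 4489 - 2010) = -132 - 1*2319 = -132 - 2319 = -2451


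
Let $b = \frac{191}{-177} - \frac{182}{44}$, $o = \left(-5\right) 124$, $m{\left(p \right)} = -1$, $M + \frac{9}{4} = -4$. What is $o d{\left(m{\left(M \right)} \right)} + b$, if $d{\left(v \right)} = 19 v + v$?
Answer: $\frac{48265291}{3894} \approx 12395.0$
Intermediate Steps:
$M = - \frac{25}{4}$ ($M = - \frac{9}{4} - 4 = - \frac{25}{4} \approx -6.25$)
$d{\left(v \right)} = 20 v$
$o = -620$
$b = - \frac{20309}{3894}$ ($b = 191 \left(- \frac{1}{177}\right) - \frac{91}{22} = - \frac{191}{177} - \frac{91}{22} = - \frac{20309}{3894} \approx -5.2155$)
$o d{\left(m{\left(M \right)} \right)} + b = - 620 \cdot 20 \left(-1\right) - \frac{20309}{3894} = \left(-620\right) \left(-20\right) - \frac{20309}{3894} = 12400 - \frac{20309}{3894} = \frac{48265291}{3894}$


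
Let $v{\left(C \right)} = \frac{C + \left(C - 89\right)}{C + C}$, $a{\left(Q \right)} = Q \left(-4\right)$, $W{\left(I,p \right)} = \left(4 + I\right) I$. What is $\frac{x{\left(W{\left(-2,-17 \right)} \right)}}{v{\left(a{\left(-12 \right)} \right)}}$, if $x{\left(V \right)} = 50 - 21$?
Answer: $\frac{2784}{7} \approx 397.71$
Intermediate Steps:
$W{\left(I,p \right)} = I \left(4 + I\right)$
$x{\left(V \right)} = 29$
$a{\left(Q \right)} = - 4 Q$
$v{\left(C \right)} = \frac{-89 + 2 C}{2 C}$ ($v{\left(C \right)} = \frac{C + \left(C - 89\right)}{2 C} = \left(C + \left(-89 + C\right)\right) \frac{1}{2 C} = \left(-89 + 2 C\right) \frac{1}{2 C} = \frac{-89 + 2 C}{2 C}$)
$\frac{x{\left(W{\left(-2,-17 \right)} \right)}}{v{\left(a{\left(-12 \right)} \right)}} = \frac{29}{\frac{1}{\left(-4\right) \left(-12\right)} \left(- \frac{89}{2} - -48\right)} = \frac{29}{\frac{1}{48} \left(- \frac{89}{2} + 48\right)} = \frac{29}{\frac{1}{48} \cdot \frac{7}{2}} = \frac{29}{\frac{7}{96}} = 29 \cdot \frac{96}{7} = \frac{2784}{7}$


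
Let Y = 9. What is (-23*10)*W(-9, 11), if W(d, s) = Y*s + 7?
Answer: -24380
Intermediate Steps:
W(d, s) = 7 + 9*s (W(d, s) = 9*s + 7 = 7 + 9*s)
(-23*10)*W(-9, 11) = (-23*10)*(7 + 9*11) = -230*(7 + 99) = -230*106 = -24380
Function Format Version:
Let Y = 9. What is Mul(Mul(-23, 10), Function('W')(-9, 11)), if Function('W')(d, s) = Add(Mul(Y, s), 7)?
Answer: -24380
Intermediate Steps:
Function('W')(d, s) = Add(7, Mul(9, s)) (Function('W')(d, s) = Add(Mul(9, s), 7) = Add(7, Mul(9, s)))
Mul(Mul(-23, 10), Function('W')(-9, 11)) = Mul(Mul(-23, 10), Add(7, Mul(9, 11))) = Mul(-230, Add(7, 99)) = Mul(-230, 106) = -24380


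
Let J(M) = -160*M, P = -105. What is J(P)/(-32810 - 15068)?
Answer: -8400/23939 ≈ -0.35089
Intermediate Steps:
J(P)/(-32810 - 15068) = (-160*(-105))/(-32810 - 15068) = 16800/(-47878) = 16800*(-1/47878) = -8400/23939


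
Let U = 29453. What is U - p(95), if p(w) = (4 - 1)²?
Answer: 29444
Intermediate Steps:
p(w) = 9 (p(w) = 3² = 9)
U - p(95) = 29453 - 1*9 = 29453 - 9 = 29444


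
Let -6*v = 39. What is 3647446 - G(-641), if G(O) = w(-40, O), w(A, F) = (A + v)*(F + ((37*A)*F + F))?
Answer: 47701453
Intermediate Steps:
v = -13/2 (v = -1/6*39 = -13/2 ≈ -6.5000)
w(A, F) = (-13/2 + A)*(2*F + 37*A*F) (w(A, F) = (A - 13/2)*(F + ((37*A)*F + F)) = (-13/2 + A)*(F + (37*A*F + F)) = (-13/2 + A)*(F + (F + 37*A*F)) = (-13/2 + A)*(2*F + 37*A*F))
G(O) = 68727*O (G(O) = O*(-26 - 477*(-40) + 74*(-40)**2)/2 = O*(-26 + 19080 + 74*1600)/2 = O*(-26 + 19080 + 118400)/2 = (1/2)*O*137454 = 68727*O)
3647446 - G(-641) = 3647446 - 68727*(-641) = 3647446 - 1*(-44054007) = 3647446 + 44054007 = 47701453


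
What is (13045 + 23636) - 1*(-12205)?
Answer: 48886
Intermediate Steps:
(13045 + 23636) - 1*(-12205) = 36681 + 12205 = 48886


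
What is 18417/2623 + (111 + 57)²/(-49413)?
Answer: 39809889/6171919 ≈ 6.4502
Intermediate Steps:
18417/2623 + (111 + 57)²/(-49413) = 18417*(1/2623) + 168²*(-1/49413) = 18417/2623 + 28224*(-1/49413) = 18417/2623 - 1344/2353 = 39809889/6171919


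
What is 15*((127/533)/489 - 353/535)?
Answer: -91936916/9296053 ≈ -9.8899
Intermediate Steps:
15*((127/533)/489 - 353/535) = 15*((127*(1/533))*(1/489) - 353*1/535) = 15*((127/533)*(1/489) - 353/535) = 15*(127/260637 - 353/535) = 15*(-91936916/139440795) = -91936916/9296053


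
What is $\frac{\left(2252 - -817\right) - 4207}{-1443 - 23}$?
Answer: $\frac{569}{733} \approx 0.77626$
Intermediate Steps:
$\frac{\left(2252 - -817\right) - 4207}{-1443 - 23} = \frac{\left(2252 + 817\right) - 4207}{-1466} = \left(3069 - 4207\right) \left(- \frac{1}{1466}\right) = \left(-1138\right) \left(- \frac{1}{1466}\right) = \frac{569}{733}$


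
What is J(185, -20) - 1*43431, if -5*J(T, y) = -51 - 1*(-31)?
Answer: -43427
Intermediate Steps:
J(T, y) = 4 (J(T, y) = -(-51 - 1*(-31))/5 = -(-51 + 31)/5 = -1/5*(-20) = 4)
J(185, -20) - 1*43431 = 4 - 1*43431 = 4 - 43431 = -43427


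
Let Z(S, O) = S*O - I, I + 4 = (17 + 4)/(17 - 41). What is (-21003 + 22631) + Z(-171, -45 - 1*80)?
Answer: 184063/8 ≈ 23008.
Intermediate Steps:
I = -39/8 (I = -4 + (17 + 4)/(17 - 41) = -4 + 21/(-24) = -4 + 21*(-1/24) = -4 - 7/8 = -39/8 ≈ -4.8750)
Z(S, O) = 39/8 + O*S (Z(S, O) = S*O - 1*(-39/8) = O*S + 39/8 = 39/8 + O*S)
(-21003 + 22631) + Z(-171, -45 - 1*80) = (-21003 + 22631) + (39/8 + (-45 - 1*80)*(-171)) = 1628 + (39/8 + (-45 - 80)*(-171)) = 1628 + (39/8 - 125*(-171)) = 1628 + (39/8 + 21375) = 1628 + 171039/8 = 184063/8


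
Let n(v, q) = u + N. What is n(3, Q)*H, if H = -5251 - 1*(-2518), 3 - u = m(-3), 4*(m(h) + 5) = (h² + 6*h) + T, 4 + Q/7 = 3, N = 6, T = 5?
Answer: -40995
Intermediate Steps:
Q = -7 (Q = -28 + 7*3 = -28 + 21 = -7)
m(h) = -15/4 + h²/4 + 3*h/2 (m(h) = -5 + ((h² + 6*h) + 5)/4 = -5 + (5 + h² + 6*h)/4 = -5 + (5/4 + h²/4 + 3*h/2) = -15/4 + h²/4 + 3*h/2)
u = 9 (u = 3 - (-15/4 + (¼)*(-3)² + (3/2)*(-3)) = 3 - (-15/4 + (¼)*9 - 9/2) = 3 - (-15/4 + 9/4 - 9/2) = 3 - 1*(-6) = 3 + 6 = 9)
n(v, q) = 15 (n(v, q) = 9 + 6 = 15)
H = -2733 (H = -5251 + 2518 = -2733)
n(3, Q)*H = 15*(-2733) = -40995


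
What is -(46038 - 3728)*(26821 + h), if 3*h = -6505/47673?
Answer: -162297186837140/143019 ≈ -1.1348e+9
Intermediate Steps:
h = -6505/143019 (h = (-6505/47673)/3 = (-6505*1/47673)/3 = (⅓)*(-6505/47673) = -6505/143019 ≈ -0.045483)
-(46038 - 3728)*(26821 + h) = -(46038 - 3728)*(26821 - 6505/143019) = -42310*3835906094/143019 = -1*162297186837140/143019 = -162297186837140/143019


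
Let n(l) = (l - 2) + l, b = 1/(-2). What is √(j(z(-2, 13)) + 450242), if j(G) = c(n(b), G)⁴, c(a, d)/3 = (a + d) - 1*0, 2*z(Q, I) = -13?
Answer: √17759873/4 ≈ 1053.6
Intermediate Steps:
z(Q, I) = -13/2 (z(Q, I) = (½)*(-13) = -13/2)
b = -½ ≈ -0.50000
n(l) = -2 + 2*l (n(l) = (-2 + l) + l = -2 + 2*l)
c(a, d) = 3*a + 3*d (c(a, d) = 3*((a + d) - 1*0) = 3*((a + d) + 0) = 3*(a + d) = 3*a + 3*d)
j(G) = (-9 + 3*G)⁴ (j(G) = (3*(-2 + 2*(-½)) + 3*G)⁴ = (3*(-2 - 1) + 3*G)⁴ = (3*(-3) + 3*G)⁴ = (-9 + 3*G)⁴)
√(j(z(-2, 13)) + 450242) = √(81*(-3 - 13/2)⁴ + 450242) = √(81*(-19/2)⁴ + 450242) = √(81*(130321/16) + 450242) = √(10556001/16 + 450242) = √(17759873/16) = √17759873/4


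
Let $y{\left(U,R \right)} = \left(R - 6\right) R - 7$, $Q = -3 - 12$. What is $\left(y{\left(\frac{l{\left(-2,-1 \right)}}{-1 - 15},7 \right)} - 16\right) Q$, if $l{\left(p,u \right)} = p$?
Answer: $240$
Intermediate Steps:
$Q = -15$
$y{\left(U,R \right)} = -7 + R \left(-6 + R\right)$ ($y{\left(U,R \right)} = \left(-6 + R\right) R - 7 = R \left(-6 + R\right) - 7 = -7 + R \left(-6 + R\right)$)
$\left(y{\left(\frac{l{\left(-2,-1 \right)}}{-1 - 15},7 \right)} - 16\right) Q = \left(\left(-7 + 7^{2} - 42\right) - 16\right) \left(-15\right) = \left(\left(-7 + 49 - 42\right) - 16\right) \left(-15\right) = \left(0 - 16\right) \left(-15\right) = \left(-16\right) \left(-15\right) = 240$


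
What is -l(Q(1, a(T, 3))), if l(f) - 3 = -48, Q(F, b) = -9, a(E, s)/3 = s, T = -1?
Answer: 45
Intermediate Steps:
a(E, s) = 3*s
l(f) = -45 (l(f) = 3 - 48 = -45)
-l(Q(1, a(T, 3))) = -1*(-45) = 45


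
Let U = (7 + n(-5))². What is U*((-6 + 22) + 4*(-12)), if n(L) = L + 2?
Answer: -512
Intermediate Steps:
n(L) = 2 + L
U = 16 (U = (7 + (2 - 5))² = (7 - 3)² = 4² = 16)
U*((-6 + 22) + 4*(-12)) = 16*((-6 + 22) + 4*(-12)) = 16*(16 - 48) = 16*(-32) = -512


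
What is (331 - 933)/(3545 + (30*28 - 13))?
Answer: -301/2186 ≈ -0.13769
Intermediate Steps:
(331 - 933)/(3545 + (30*28 - 13)) = -602/(3545 + (840 - 13)) = -602/(3545 + 827) = -602/4372 = -602*1/4372 = -301/2186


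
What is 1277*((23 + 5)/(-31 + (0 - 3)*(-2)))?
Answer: -35756/25 ≈ -1430.2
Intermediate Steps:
1277*((23 + 5)/(-31 + (0 - 3)*(-2))) = 1277*(28/(-31 - 3*(-2))) = 1277*(28/(-31 + 6)) = 1277*(28/(-25)) = 1277*(28*(-1/25)) = 1277*(-28/25) = -35756/25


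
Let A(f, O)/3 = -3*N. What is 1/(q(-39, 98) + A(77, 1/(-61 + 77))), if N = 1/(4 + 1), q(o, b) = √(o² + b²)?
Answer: 45/278044 + 125*√445/278044 ≈ 0.0096455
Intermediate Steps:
q(o, b) = √(b² + o²)
N = ⅕ (N = 1/5 = ⅕ ≈ 0.20000)
A(f, O) = -9/5 (A(f, O) = 3*(-3*⅕) = 3*(-⅗) = -9/5)
1/(q(-39, 98) + A(77, 1/(-61 + 77))) = 1/(√(98² + (-39)²) - 9/5) = 1/(√(9604 + 1521) - 9/5) = 1/(√11125 - 9/5) = 1/(5*√445 - 9/5) = 1/(-9/5 + 5*√445)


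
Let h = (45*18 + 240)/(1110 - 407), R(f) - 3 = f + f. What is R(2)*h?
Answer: 7350/703 ≈ 10.455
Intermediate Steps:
R(f) = 3 + 2*f (R(f) = 3 + (f + f) = 3 + 2*f)
h = 1050/703 (h = (810 + 240)/703 = 1050*(1/703) = 1050/703 ≈ 1.4936)
R(2)*h = (3 + 2*2)*(1050/703) = (3 + 4)*(1050/703) = 7*(1050/703) = 7350/703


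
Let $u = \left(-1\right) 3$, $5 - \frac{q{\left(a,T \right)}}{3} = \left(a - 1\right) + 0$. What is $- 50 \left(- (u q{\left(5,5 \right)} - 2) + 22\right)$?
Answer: $-1650$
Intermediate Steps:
$q{\left(a,T \right)} = 18 - 3 a$ ($q{\left(a,T \right)} = 15 - 3 \left(\left(a - 1\right) + 0\right) = 15 - 3 \left(\left(-1 + a\right) + 0\right) = 15 - 3 \left(-1 + a\right) = 15 - \left(-3 + 3 a\right) = 18 - 3 a$)
$u = -3$
$- 50 \left(- (u q{\left(5,5 \right)} - 2) + 22\right) = - 50 \left(- (- 3 \left(18 - 15\right) - 2) + 22\right) = - 50 \left(- (\left(-3\right) 3 - 2) + 22\right) = - 50 \left(- (-9 - 2) + 22\right) = - 50 \left(\left(-1\right) \left(-11\right) + 22\right) = - 50 \left(11 + 22\right) = \left(-50\right) 33 = -1650$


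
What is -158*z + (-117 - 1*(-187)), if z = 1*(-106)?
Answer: 16818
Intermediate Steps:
z = -106
-158*z + (-117 - 1*(-187)) = -158*(-106) + (-117 - 1*(-187)) = 16748 + (-117 + 187) = 16748 + 70 = 16818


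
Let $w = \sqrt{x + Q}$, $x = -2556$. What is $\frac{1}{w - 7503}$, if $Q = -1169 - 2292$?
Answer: $- \frac{7503}{56301026} - \frac{i \sqrt{6017}}{56301026} \approx -0.00013327 - 1.3778 \cdot 10^{-6} i$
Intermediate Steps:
$Q = -3461$ ($Q = -1169 - 2292 = -3461$)
$w = i \sqrt{6017}$ ($w = \sqrt{-2556 - 3461} = \sqrt{-6017} = i \sqrt{6017} \approx 77.569 i$)
$\frac{1}{w - 7503} = \frac{1}{i \sqrt{6017} - 7503} = \frac{1}{-7503 + i \sqrt{6017}}$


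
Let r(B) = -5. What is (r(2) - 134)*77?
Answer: -10703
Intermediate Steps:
(r(2) - 134)*77 = (-5 - 134)*77 = -139*77 = -10703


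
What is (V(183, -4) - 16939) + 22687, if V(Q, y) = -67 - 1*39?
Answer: 5642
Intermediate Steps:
V(Q, y) = -106 (V(Q, y) = -67 - 39 = -106)
(V(183, -4) - 16939) + 22687 = (-106 - 16939) + 22687 = -17045 + 22687 = 5642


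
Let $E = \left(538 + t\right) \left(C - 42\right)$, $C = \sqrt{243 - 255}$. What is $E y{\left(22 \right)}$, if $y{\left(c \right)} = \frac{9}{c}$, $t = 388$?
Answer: $- \frac{175014}{11} + \frac{8334 i \sqrt{3}}{11} \approx -15910.0 + 1312.3 i$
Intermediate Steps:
$C = 2 i \sqrt{3}$ ($C = \sqrt{-12} = 2 i \sqrt{3} \approx 3.4641 i$)
$E = -38892 + 1852 i \sqrt{3}$ ($E = \left(538 + 388\right) \left(2 i \sqrt{3} - 42\right) = 926 \left(-42 + 2 i \sqrt{3}\right) = -38892 + 1852 i \sqrt{3} \approx -38892.0 + 3207.8 i$)
$E y{\left(22 \right)} = \left(-38892 + 1852 i \sqrt{3}\right) \frac{9}{22} = - \frac{175014}{11} + \frac{8334 i \sqrt{3}}{11}$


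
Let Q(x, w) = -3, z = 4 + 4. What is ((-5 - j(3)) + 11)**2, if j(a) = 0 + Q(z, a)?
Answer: 81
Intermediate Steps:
z = 8
j(a) = -3 (j(a) = 0 - 3 = -3)
((-5 - j(3)) + 11)**2 = ((-5 - 1*(-3)) + 11)**2 = ((-5 + 3) + 11)**2 = (-2 + 11)**2 = 9**2 = 81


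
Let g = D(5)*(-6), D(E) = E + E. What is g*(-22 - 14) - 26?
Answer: 2134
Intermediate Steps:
D(E) = 2*E
g = -60 (g = (2*5)*(-6) = 10*(-6) = -60)
g*(-22 - 14) - 26 = -60*(-22 - 14) - 26 = -60*(-36) - 26 = 2160 - 26 = 2134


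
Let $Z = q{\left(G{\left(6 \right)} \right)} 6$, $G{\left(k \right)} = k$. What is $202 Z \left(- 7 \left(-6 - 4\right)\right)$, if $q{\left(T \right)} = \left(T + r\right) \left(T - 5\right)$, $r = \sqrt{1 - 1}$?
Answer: $509040$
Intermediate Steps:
$r = 0$ ($r = \sqrt{0} = 0$)
$q{\left(T \right)} = T \left(-5 + T\right)$ ($q{\left(T \right)} = \left(T + 0\right) \left(T - 5\right) = T \left(-5 + T\right)$)
$Z = 36$ ($Z = 6 \left(-5 + 6\right) 6 = 6 \cdot 1 \cdot 6 = 6 \cdot 6 = 36$)
$202 Z \left(- 7 \left(-6 - 4\right)\right) = 202 \cdot 36 \left(- 7 \left(-6 - 4\right)\right) = 7272 \left(\left(-7\right) \left(-10\right)\right) = 7272 \cdot 70 = 509040$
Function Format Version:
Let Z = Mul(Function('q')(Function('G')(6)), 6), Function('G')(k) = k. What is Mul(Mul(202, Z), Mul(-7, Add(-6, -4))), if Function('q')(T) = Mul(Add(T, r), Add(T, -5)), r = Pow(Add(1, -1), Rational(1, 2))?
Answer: 509040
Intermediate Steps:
r = 0 (r = Pow(0, Rational(1, 2)) = 0)
Function('q')(T) = Mul(T, Add(-5, T)) (Function('q')(T) = Mul(Add(T, 0), Add(T, -5)) = Mul(T, Add(-5, T)))
Z = 36 (Z = Mul(Mul(6, Add(-5, 6)), 6) = Mul(Mul(6, 1), 6) = Mul(6, 6) = 36)
Mul(Mul(202, Z), Mul(-7, Add(-6, -4))) = Mul(Mul(202, 36), Mul(-7, Add(-6, -4))) = Mul(7272, Mul(-7, -10)) = Mul(7272, 70) = 509040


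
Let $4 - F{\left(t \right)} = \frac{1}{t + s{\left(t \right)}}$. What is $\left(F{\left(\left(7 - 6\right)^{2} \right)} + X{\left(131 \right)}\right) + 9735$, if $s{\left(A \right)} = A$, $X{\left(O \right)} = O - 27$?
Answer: $\frac{19685}{2} \approx 9842.5$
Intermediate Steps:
$X{\left(O \right)} = -27 + O$
$F{\left(t \right)} = 4 - \frac{1}{2 t}$ ($F{\left(t \right)} = 4 - \frac{1}{t + t} = 4 - \frac{1}{2 t}$)
$\left(F{\left(\left(7 - 6\right)^{2} \right)} + X{\left(131 \right)}\right) + 9735 = \left(\left(4 - \frac{1}{2 \left(7 - 6\right)^{2}}\right) + \left(-27 + 131\right)\right) + 9735 = \left(\left(4 - \frac{1}{2 \cdot 1^{2}}\right) + 104\right) + 9735 = \left(\left(4 - \frac{1}{2 \cdot 1}\right) + 104\right) + 9735 = \left(\left(4 - \frac{1}{2}\right) + 104\right) + 9735 = \left(\frac{7}{2} + 104\right) + 9735 = \frac{215}{2} + 9735 = \frac{19685}{2}$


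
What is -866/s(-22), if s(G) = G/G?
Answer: -866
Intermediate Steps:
s(G) = 1
-866/s(-22) = -866/1 = -866*1 = -866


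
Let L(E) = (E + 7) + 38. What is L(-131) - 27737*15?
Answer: -416141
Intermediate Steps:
L(E) = 45 + E (L(E) = (7 + E) + 38 = 45 + E)
L(-131) - 27737*15 = (45 - 131) - 27737*15 = -86 - 1*416055 = -86 - 416055 = -416141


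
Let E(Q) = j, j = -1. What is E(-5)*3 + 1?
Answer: -2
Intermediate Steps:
E(Q) = -1
E(-5)*3 + 1 = -1*3 + 1 = -3 + 1 = -2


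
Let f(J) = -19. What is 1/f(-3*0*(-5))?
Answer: -1/19 ≈ -0.052632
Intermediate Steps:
1/f(-3*0*(-5)) = 1/(-19) = -1/19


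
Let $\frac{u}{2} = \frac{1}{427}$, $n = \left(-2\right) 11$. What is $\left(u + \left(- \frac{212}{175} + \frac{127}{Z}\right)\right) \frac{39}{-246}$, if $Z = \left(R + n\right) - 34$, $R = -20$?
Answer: $\frac{30351841}{66526600} \approx 0.45624$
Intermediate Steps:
$n = -22$
$Z = -76$ ($Z = \left(-20 - 22\right) - 34 = -42 - 34 = -76$)
$u = \frac{2}{427} \approx 0.0046838$
$\left(u + \left(- \frac{212}{175} + \frac{127}{Z}\right)\right) \frac{39}{-246} = \left(\frac{2}{427} + \left(- \frac{212}{175} + \frac{127}{-76}\right)\right) \frac{39}{-246} = \left(\frac{2}{427} + \left(\left(-212\right) \frac{1}{175} + 127 \left(- \frac{1}{76}\right)\right)\right) 39 \left(- \frac{1}{246}\right) = \left(\frac{2}{427} - \frac{38337}{13300}\right) \left(- \frac{13}{82}\right) = \left(- \frac{2334757}{811300}\right) \left(- \frac{13}{82}\right) = \frac{30351841}{66526600}$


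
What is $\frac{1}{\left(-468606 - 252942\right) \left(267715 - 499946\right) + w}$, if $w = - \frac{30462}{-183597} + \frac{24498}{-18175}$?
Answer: $\frac{1112291825}{186382084602091613948} \approx 5.9678 \cdot 10^{-12}$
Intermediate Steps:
$w = - \frac{1314704152}{1112291825}$ ($w = \left(-30462\right) \left(- \frac{1}{183597}\right) + 24498 \left(- \frac{1}{18175}\right) = \frac{10154}{61199} - \frac{24498}{18175} = - \frac{1314704152}{1112291825} \approx -1.182$)
$\frac{1}{\left(-468606 - 252942\right) \left(267715 - 499946\right) + w} = \frac{1}{\left(-468606 - 252942\right) \left(267715 - 499946\right) - \frac{1314704152}{1112291825}} = \frac{1}{\left(-721548\right) \left(-232231\right) - \frac{1314704152}{1112291825}} = \frac{1}{167565813588 - \frac{1314704152}{1112291825}} = \frac{1}{\frac{186382084602091613948}{1112291825}} = \frac{1112291825}{186382084602091613948}$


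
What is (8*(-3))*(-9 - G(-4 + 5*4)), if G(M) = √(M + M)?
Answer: 216 + 96*√2 ≈ 351.76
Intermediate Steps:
G(M) = √2*√M (G(M) = √(2*M) = √2*√M)
(8*(-3))*(-9 - G(-4 + 5*4)) = (8*(-3))*(-9 - √2*√(-4 + 5*4)) = -24*(-9 - √2*√(-4 + 20)) = -24*(-9 - √2*√16) = -24*(-9 - √2*4) = -24*(-9 - 4*√2) = 216 + 96*√2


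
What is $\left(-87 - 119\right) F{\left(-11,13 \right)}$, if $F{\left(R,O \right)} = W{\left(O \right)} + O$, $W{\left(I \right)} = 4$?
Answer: $-3502$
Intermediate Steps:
$F{\left(R,O \right)} = 4 + O$
$\left(-87 - 119\right) F{\left(-11,13 \right)} = \left(-87 - 119\right) \left(4 + 13\right) = \left(-206\right) 17 = -3502$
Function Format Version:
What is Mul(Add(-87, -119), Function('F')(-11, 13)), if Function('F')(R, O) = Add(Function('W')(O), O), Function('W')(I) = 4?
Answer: -3502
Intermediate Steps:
Function('F')(R, O) = Add(4, O)
Mul(Add(-87, -119), Function('F')(-11, 13)) = Mul(Add(-87, -119), Add(4, 13)) = Mul(-206, 17) = -3502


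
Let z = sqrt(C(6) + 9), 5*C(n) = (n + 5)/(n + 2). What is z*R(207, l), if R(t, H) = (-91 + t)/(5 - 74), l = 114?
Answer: -29*sqrt(3710)/345 ≈ -5.1199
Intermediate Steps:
R(t, H) = 91/69 - t/69 (R(t, H) = (-91 + t)/(-69) = (-91 + t)*(-1/69) = 91/69 - t/69)
C(n) = (5 + n)/(5*(2 + n)) (C(n) = ((n + 5)/(n + 2))/5 = ((5 + n)/(2 + n))/5 = (5 + n)/(5*(2 + n)))
z = sqrt(3710)/20 (z = sqrt((5 + 6)/(5*(2 + 6)) + 9) = sqrt((1/5)*11/8 + 9) = sqrt((1/5)*(1/8)*11 + 9) = sqrt(11/40 + 9) = sqrt(371/40) = sqrt(3710)/20 ≈ 3.0455)
z*R(207, l) = (sqrt(3710)/20)*(91/69 - 1/69*207) = (sqrt(3710)/20)*(91/69 - 3) = (sqrt(3710)/20)*(-116/69) = -29*sqrt(3710)/345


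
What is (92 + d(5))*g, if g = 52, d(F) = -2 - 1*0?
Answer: 4680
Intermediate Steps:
d(F) = -2 (d(F) = -2 + 0 = -2)
(92 + d(5))*g = (92 - 2)*52 = 90*52 = 4680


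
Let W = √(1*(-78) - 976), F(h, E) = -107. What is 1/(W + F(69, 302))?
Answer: -107/12503 - I*√1054/12503 ≈ -0.0085579 - 0.0025966*I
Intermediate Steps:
W = I*√1054 (W = √(-78 - 976) = √(-1054) = I*√1054 ≈ 32.465*I)
1/(W + F(69, 302)) = 1/(I*√1054 - 107) = 1/(-107 + I*√1054)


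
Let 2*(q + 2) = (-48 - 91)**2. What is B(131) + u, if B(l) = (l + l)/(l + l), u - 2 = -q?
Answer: -19311/2 ≈ -9655.5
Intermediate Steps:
q = 19317/2 (q = -2 + (-48 - 91)**2/2 = -2 + (1/2)*(-139)**2 = -2 + (1/2)*19321 = -2 + 19321/2 = 19317/2 ≈ 9658.5)
u = -19313/2 (u = 2 - 1*19317/2 = 2 - 19317/2 = -19313/2 ≈ -9656.5)
B(l) = 1 (B(l) = (2*l)/((2*l)) = (2*l)*(1/(2*l)) = 1)
B(131) + u = 1 - 19313/2 = -19311/2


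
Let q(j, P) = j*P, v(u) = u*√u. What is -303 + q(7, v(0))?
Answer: -303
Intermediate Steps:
v(u) = u^(3/2)
q(j, P) = P*j
-303 + q(7, v(0)) = -303 + 0^(3/2)*7 = -303 + 0*7 = -303 + 0 = -303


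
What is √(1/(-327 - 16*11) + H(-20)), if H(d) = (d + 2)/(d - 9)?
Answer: 95*√14587/14587 ≈ 0.78658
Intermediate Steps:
H(d) = (2 + d)/(-9 + d)
√(1/(-327 - 16*11) + H(-20)) = √(1/(-327 - 16*11) + (2 - 20)/(-9 - 20)) = √(1/(-327 - 176) - 18/(-29)) = √(1/(-503) - 1/29*(-18)) = √(-1/503 + 18/29) = √(9025/14587) = 95*√14587/14587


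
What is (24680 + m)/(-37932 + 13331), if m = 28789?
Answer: -53469/24601 ≈ -2.1734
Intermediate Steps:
(24680 + m)/(-37932 + 13331) = (24680 + 28789)/(-37932 + 13331) = 53469/(-24601) = 53469*(-1/24601) = -53469/24601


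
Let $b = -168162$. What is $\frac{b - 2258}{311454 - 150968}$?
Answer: $- \frac{85210}{80243} \approx -1.0619$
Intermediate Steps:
$\frac{b - 2258}{311454 - 150968} = \frac{-168162 - 2258}{311454 - 150968} = - \frac{170420}{160486} = \left(-170420\right) \frac{1}{160486} = - \frac{85210}{80243}$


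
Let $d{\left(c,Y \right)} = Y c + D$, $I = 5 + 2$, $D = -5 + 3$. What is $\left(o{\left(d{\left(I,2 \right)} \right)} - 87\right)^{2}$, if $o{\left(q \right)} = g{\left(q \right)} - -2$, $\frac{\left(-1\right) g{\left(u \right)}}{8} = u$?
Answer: $32761$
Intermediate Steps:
$D = -2$
$g{\left(u \right)} = - 8 u$
$I = 7$
$d{\left(c,Y \right)} = -2 + Y c$ ($d{\left(c,Y \right)} = Y c - 2 = -2 + Y c$)
$o{\left(q \right)} = 2 - 8 q$ ($o{\left(q \right)} = - 8 q - -2 = - 8 q + 2 = 2 - 8 q$)
$\left(o{\left(d{\left(I,2 \right)} \right)} - 87\right)^{2} = \left(\left(2 - 8 \left(-2 + 2 \cdot 7\right)\right) - 87\right)^{2} = \left(\left(2 - 8 \left(-2 + 14\right)\right) - 87\right)^{2} = \left(\left(2 - 96\right) - 87\right)^{2} = \left(-94 - 87\right)^{2} = \left(-181\right)^{2} = 32761$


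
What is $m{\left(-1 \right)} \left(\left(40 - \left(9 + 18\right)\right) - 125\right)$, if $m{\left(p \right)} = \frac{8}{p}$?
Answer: $896$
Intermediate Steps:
$m{\left(-1 \right)} \left(\left(40 - \left(9 + 18\right)\right) - 125\right) = \frac{8}{-1} \left(\left(40 - \left(9 + 18\right)\right) - 125\right) = 8 \left(-1\right) \left(\left(40 - 27\right) - 125\right) = - 8 \left(\left(40 - 27\right) - 125\right) = - 8 \left(13 - 125\right) = \left(-8\right) \left(-112\right) = 896$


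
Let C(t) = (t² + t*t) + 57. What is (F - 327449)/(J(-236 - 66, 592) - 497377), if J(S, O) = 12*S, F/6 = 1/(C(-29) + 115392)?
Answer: 38354428813/58682748131 ≈ 0.65359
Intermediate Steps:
C(t) = 57 + 2*t² (C(t) = (t² + t²) + 57 = 2*t² + 57 = 57 + 2*t²)
F = 6/117131 (F = 6/((57 + 2*(-29)²) + 115392) = 6/((57 + 2*841) + 115392) = 6/((57 + 1682) + 115392) = 6/(1739 + 115392) = 6/117131 ≈ 5.1225e-5)
(F - 327449)/(J(-236 - 66, 592) - 497377) = (6/117131 - 327449)/(12*(-236 - 66) - 497377) = -38354428813/(117131*(12*(-302) - 497377)) = -38354428813/(117131*(-3624 - 497377)) = -38354428813/117131/(-501001) = -38354428813/117131*(-1/501001) = 38354428813/58682748131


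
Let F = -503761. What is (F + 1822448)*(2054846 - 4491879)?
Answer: -3213683735671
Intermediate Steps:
(F + 1822448)*(2054846 - 4491879) = (-503761 + 1822448)*(2054846 - 4491879) = 1318687*(-2437033) = -3213683735671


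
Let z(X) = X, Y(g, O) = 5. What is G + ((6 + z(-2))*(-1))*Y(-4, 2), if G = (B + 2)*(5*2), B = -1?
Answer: -10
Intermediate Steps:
G = 10 (G = (-1 + 2)*(5*2) = 1*10 = 10)
G + ((6 + z(-2))*(-1))*Y(-4, 2) = 10 + ((6 - 2)*(-1))*5 = 10 + (4*(-1))*5 = 10 - 4*5 = 10 - 20 = -10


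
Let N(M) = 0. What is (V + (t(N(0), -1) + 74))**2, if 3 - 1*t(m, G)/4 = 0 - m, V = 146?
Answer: 53824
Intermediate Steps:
t(m, G) = 12 + 4*m (t(m, G) = 12 - 4*(0 - m) = 12 - (-4)*m = 12 + 4*m)
(V + (t(N(0), -1) + 74))**2 = (146 + ((12 + 4*0) + 74))**2 = (146 + ((12 + 0) + 74))**2 = (146 + (12 + 74))**2 = (146 + 86)**2 = 232**2 = 53824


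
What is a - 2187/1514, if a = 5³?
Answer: 187063/1514 ≈ 123.56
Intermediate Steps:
a = 125
a - 2187/1514 = 125 - 2187/1514 = 187063/1514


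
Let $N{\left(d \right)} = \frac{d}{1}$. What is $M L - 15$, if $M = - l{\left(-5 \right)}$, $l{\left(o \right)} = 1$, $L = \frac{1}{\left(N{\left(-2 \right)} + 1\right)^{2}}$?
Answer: $-16$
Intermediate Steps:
$N{\left(d \right)} = d$ ($N{\left(d \right)} = d 1 = d$)
$L = 1$ ($L = \frac{1}{\left(-2 + 1\right)^{2}} = \frac{1}{\left(-1\right)^{2}} = 1^{-1} = 1$)
$M = -1$ ($M = \left(-1\right) 1 = -1$)
$M L - 15 = \left(-1\right) 1 - 15 = -1 - 15 = -16$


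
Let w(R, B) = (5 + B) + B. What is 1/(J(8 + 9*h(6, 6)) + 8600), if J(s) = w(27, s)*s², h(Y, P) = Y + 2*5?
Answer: 1/7147736 ≈ 1.3990e-7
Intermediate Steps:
w(R, B) = 5 + 2*B
h(Y, P) = 10 + Y (h(Y, P) = Y + 10 = 10 + Y)
J(s) = s²*(5 + 2*s) (J(s) = (5 + 2*s)*s² = s²*(5 + 2*s))
1/(J(8 + 9*h(6, 6)) + 8600) = 1/((8 + 9*(10 + 6))²*(5 + 2*(8 + 9*(10 + 6))) + 8600) = 1/((8 + 9*16)²*(5 + 2*(8 + 9*16)) + 8600) = 1/((8 + 144)²*(5 + 2*(8 + 144)) + 8600) = 1/(152²*(5 + 2*152) + 8600) = 1/(23104*(5 + 304) + 8600) = 1/(23104*309 + 8600) = 1/(7139136 + 8600) = 1/7147736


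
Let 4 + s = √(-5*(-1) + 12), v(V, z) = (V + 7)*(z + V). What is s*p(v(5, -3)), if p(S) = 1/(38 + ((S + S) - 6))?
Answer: -1/20 + √17/80 ≈ 0.0015388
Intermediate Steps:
v(V, z) = (7 + V)*(V + z)
p(S) = 1/(32 + 2*S) (p(S) = 1/(38 + (2*S - 6)) = 1/(38 + (-6 + 2*S)) = 1/(32 + 2*S))
s = -4 + √17 (s = -4 + √(-5*(-1) + 12) = -4 + √(5 + 12) = -4 + √17 ≈ 0.12311)
s*p(v(5, -3)) = (-4 + √17)*(1/(2*(16 + (5² + 7*5 + 7*(-3) + 5*(-3))))) = (-4 + √17)*(1/(2*(16 + (25 + 35 - 21 - 15)))) = (-4 + √17)*(1/(2*(16 + 24))) = (-4 + √17)*((½)/40) = (-4 + √17)*((½)*(1/40)) = (-4 + √17)*(1/80) = -1/20 + √17/80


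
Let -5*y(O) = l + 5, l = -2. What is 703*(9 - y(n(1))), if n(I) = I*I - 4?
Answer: 33744/5 ≈ 6748.8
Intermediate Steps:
n(I) = -4 + I² (n(I) = I² - 4 = -4 + I²)
y(O) = -⅗ (y(O) = -(-2 + 5)/5 = -⅕*3 = -⅗)
703*(9 - y(n(1))) = 703*(9 - 1*(-⅗)) = 703*(9 + ⅗) = 703*(48/5) = 33744/5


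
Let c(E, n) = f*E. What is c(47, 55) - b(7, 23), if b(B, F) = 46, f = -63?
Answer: -3007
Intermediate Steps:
c(E, n) = -63*E
c(47, 55) - b(7, 23) = -63*47 - 1*46 = -2961 - 46 = -3007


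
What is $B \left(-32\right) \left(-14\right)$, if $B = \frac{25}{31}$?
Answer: $\frac{11200}{31} \approx 361.29$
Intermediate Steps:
$B = \frac{25}{31}$ ($B = 25 \cdot \frac{1}{31} = \frac{25}{31} \approx 0.80645$)
$B \left(-32\right) \left(-14\right) = \frac{25}{31} \left(-32\right) \left(-14\right) = \left(- \frac{800}{31}\right) \left(-14\right) = \frac{11200}{31}$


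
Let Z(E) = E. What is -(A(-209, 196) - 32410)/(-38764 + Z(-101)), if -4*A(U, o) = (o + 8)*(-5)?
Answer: -6431/7773 ≈ -0.82735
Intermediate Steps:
A(U, o) = 10 + 5*o/4 (A(U, o) = -(o + 8)*(-5)/4 = -(8 + o)*(-5)/4 = -(-40 - 5*o)/4 = 10 + 5*o/4)
-(A(-209, 196) - 32410)/(-38764 + Z(-101)) = -((10 + (5/4)*196) - 32410)/(-38764 - 101) = -((10 + 245) - 32410)/(-38865) = -(255 - 32410)*(-1)/38865 = -(-32155)*(-1)/38865 = -1*6431/7773 = -6431/7773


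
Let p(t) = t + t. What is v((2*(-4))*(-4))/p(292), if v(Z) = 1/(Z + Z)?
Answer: 1/37376 ≈ 2.6755e-5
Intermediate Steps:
p(t) = 2*t
v(Z) = 1/(2*Z)
v((2*(-4))*(-4))/p(292) = (1/(2*(((2*(-4))*(-4)))))/((2*292)) = (1/(2*((-8*(-4)))))/584 = ((½)/32)*(1/584) = ((½)*(1/32))*(1/584) = (1/64)*(1/584) = 1/37376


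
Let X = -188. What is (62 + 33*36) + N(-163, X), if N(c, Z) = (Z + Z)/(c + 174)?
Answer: 13374/11 ≈ 1215.8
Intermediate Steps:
N(c, Z) = 2*Z/(174 + c) (N(c, Z) = (2*Z)/(174 + c) = 2*Z/(174 + c))
(62 + 33*36) + N(-163, X) = (62 + 33*36) + 2*(-188)/(174 - 163) = (62 + 1188) + 2*(-188)/11 = 1250 + 2*(-188)*(1/11) = 1250 - 376/11 = 13374/11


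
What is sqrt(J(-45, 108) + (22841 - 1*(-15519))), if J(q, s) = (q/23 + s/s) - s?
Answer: sqrt(20234802)/23 ≈ 195.58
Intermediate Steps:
J(q, s) = 1 - s + q/23 (J(q, s) = (q*(1/23) + 1) - s = (q/23 + 1) - s = (1 + q/23) - s = 1 - s + q/23)
sqrt(J(-45, 108) + (22841 - 1*(-15519))) = sqrt((1 - 1*108 + (1/23)*(-45)) + (22841 - 1*(-15519))) = sqrt((1 - 108 - 45/23) + (22841 + 15519)) = sqrt(-2506/23 + 38360) = sqrt(879774/23) = sqrt(20234802)/23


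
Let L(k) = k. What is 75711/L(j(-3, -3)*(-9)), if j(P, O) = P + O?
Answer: 25237/18 ≈ 1402.1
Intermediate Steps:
j(P, O) = O + P
75711/L(j(-3, -3)*(-9)) = 75711/(((-3 - 3)*(-9))) = 75711/((-6*(-9))) = 75711/54 = 75711*(1/54) = 25237/18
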